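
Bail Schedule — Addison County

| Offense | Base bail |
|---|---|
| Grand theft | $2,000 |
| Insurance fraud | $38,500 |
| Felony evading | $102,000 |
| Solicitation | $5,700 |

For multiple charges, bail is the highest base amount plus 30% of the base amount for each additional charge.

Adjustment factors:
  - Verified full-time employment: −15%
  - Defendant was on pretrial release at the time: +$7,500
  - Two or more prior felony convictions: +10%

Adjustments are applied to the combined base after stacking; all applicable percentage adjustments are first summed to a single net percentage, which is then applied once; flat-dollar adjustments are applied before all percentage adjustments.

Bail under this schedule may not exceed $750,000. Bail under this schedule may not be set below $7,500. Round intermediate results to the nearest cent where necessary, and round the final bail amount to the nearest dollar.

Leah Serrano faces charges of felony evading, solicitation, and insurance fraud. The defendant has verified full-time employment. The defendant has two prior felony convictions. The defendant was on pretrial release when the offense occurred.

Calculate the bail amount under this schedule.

$116,622

Base amounts from the schedule: felony evading $102,000; solicitation $5,700; insurance fraud $38,500.
Stacking rule: highest base plus 30% of each additional charge. Highest is felony evading at $102,000. Additional: $5,700 × 30% = $1,710; $38,500 × 30% = $11,550. Combined base = $102,000 + $13,260 = $115,260.
Defendant was on pretrial release at the time (+$7,500 flat): $115,260 + $7,500 = $122,760.
Net percentage adjustment: −15% +10% = −5%. $122,760 × 0.95 = $116,622.
$116,622 is within the $750,000 maximum.
$116,622 is at or above the $7,500 minimum.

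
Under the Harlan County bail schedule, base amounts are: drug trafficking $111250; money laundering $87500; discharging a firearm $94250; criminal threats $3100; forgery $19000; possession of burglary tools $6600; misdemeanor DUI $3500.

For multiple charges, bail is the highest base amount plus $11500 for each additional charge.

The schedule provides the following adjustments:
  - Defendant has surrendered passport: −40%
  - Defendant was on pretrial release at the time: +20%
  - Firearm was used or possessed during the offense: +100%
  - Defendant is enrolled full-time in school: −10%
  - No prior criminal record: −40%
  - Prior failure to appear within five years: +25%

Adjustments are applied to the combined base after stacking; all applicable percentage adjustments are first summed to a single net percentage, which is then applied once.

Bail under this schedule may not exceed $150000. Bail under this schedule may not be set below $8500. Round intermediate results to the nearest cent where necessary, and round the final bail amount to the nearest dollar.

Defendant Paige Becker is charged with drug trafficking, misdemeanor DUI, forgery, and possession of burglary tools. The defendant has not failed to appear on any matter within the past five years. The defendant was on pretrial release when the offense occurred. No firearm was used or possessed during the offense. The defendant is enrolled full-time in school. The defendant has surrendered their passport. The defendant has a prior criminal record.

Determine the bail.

$102025

Base amounts from the schedule: drug trafficking $111250; misdemeanor DUI $3500; forgery $19000; possession of burglary tools $6600.
Stacking rule: highest base plus $11500 per additional charge. Highest is drug trafficking at $111250; 3 additional charges → +$34500. Combined base = $145750.
Net percentage adjustment: −40% +20% −10% = −30%. $145750 × 0.7 = $102025.
$102025 is within the $150000 maximum.
$102025 is at or above the $8500 minimum.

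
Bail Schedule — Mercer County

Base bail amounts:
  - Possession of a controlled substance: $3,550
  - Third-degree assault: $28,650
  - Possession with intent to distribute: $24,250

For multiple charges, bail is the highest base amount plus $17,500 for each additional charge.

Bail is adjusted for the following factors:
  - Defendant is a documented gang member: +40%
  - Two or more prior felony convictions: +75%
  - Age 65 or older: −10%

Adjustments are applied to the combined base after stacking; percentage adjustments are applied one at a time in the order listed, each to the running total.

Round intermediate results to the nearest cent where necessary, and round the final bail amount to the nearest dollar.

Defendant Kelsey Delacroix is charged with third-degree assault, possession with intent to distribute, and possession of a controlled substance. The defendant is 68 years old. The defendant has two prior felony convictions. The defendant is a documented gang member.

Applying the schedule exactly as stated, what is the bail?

Base amounts from the schedule: third-degree assault $28,650; possession with intent to distribute $24,250; possession of a controlled substance $3,550.
Stacking rule: highest base plus $17,500 per additional charge. Highest is third-degree assault at $28,650; 2 additional charges → +$35,000. Combined base = $63,650.
Defendant is a documented gang member (+40%): $63,650 × 1.4 = $89,110.
Two or more prior felony convictions (+75%): $89,110 × 1.75 = $155,942.50.
Age 65 or older (−10%): $155,942.50 × 0.9 = $140,348.25.
Rounded to the nearest dollar: $140,348.

$140,348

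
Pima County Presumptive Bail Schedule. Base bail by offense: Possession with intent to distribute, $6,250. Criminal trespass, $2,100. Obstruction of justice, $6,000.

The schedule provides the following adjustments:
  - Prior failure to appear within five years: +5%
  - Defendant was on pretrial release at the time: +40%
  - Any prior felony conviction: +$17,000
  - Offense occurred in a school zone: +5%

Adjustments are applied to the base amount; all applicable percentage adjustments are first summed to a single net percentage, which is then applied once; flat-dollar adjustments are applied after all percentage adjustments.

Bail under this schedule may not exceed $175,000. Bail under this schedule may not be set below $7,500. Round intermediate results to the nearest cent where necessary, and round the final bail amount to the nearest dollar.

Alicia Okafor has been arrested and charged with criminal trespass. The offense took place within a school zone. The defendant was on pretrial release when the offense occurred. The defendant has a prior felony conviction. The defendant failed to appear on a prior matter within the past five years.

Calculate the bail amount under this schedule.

$20,150

Base amounts from the schedule: criminal trespass $2,100.
Single charge. Combined base = $2,100.
Net percentage adjustment: +5% +40% +5% = +50%. $2,100 × 1.5 = $3,150.
Any prior felony conviction (+$17,000 flat): $3,150 + $17,000 = $20,150.
$20,150 is within the $175,000 maximum.
$20,150 is at or above the $7,500 minimum.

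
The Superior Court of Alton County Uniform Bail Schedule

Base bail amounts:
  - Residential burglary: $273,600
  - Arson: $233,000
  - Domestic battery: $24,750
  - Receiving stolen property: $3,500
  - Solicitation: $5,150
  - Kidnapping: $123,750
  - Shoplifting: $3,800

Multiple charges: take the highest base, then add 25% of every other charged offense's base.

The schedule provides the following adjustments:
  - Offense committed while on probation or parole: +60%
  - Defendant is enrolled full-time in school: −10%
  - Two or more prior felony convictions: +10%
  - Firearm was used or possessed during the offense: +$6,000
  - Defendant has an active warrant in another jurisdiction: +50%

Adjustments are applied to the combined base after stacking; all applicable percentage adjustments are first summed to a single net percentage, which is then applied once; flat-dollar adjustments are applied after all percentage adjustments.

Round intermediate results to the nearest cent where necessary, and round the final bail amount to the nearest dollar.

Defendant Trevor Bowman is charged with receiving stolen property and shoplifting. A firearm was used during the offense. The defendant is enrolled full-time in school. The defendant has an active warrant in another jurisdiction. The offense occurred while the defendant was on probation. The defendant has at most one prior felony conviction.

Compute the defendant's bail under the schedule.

$15,350

Base amounts from the schedule: receiving stolen property $3,500; shoplifting $3,800.
Stacking rule: highest base plus 25% of each additional charge. Highest is shoplifting at $3,800. Additional: $3,500 × 25% = $875. Combined base = $3,800 + $875 = $4,675.
Net percentage adjustment: +60% −10% +50% = +100%. $4,675 × 2 = $9,350.
Firearm was used or possessed during the offense (+$6,000 flat): $9,350 + $6,000 = $15,350.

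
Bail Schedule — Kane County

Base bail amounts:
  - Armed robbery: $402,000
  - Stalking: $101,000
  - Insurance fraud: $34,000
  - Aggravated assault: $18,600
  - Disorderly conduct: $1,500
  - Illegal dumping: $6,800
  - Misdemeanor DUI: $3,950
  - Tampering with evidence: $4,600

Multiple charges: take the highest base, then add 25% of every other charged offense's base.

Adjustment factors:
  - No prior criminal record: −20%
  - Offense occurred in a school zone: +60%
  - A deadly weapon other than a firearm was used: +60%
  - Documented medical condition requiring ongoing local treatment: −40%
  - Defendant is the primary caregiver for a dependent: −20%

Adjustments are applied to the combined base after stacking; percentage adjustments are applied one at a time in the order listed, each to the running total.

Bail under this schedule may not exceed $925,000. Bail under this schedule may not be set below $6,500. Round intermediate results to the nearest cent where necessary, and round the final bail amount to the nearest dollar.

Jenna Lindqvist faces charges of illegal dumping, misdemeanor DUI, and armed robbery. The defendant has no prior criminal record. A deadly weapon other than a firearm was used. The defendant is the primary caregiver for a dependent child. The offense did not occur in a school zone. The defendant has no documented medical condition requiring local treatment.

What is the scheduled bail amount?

$414,400

Base amounts from the schedule: illegal dumping $6,800; misdemeanor DUI $3,950; armed robbery $402,000.
Stacking rule: highest base plus 25% of each additional charge. Highest is armed robbery at $402,000. Additional: $6,800 × 25% = $1,700; $3,950 × 25% = $987.50. Combined base = $402,000 + $2,687.50 = $404,687.50.
No prior criminal record (−20%): $404,687.50 × 0.8 = $323,750.
A deadly weapon other than a firearm was used (+60%): $323,750 × 1.6 = $518,000.
Defendant is the primary caregiver for a dependent (−20%): $518,000 × 0.8 = $414,400.
$414,400 is within the $925,000 maximum.
$414,400 is at or above the $6,500 minimum.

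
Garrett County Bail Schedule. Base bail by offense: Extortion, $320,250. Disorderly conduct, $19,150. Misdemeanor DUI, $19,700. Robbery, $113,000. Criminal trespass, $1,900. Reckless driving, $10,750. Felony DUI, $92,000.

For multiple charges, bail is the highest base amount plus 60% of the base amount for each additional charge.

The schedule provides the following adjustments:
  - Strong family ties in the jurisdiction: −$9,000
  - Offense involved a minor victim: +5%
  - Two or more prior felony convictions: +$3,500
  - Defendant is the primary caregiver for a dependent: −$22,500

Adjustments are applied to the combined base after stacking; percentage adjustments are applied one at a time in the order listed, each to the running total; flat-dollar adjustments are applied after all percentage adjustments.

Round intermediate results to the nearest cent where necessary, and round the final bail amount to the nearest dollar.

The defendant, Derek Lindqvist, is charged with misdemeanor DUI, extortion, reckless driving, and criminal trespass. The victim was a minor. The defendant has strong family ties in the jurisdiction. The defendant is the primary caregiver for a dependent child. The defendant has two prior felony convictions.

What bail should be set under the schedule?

Base amounts from the schedule: misdemeanor DUI $19,700; extortion $320,250; reckless driving $10,750; criminal trespass $1,900.
Stacking rule: highest base plus 60% of each additional charge. Highest is extortion at $320,250. Additional: $19,700 × 60% = $11,820; $10,750 × 60% = $6,450; $1,900 × 60% = $1,140. Combined base = $320,250 + $19,410 = $339,660.
Offense involved a minor victim (+5%): $339,660 × 1.05 = $356,643.
Strong family ties in the jurisdiction (−$9,000 flat): $356,643 − $9,000 = $347,643.
Two or more prior felony convictions (+$3,500 flat): $347,643 + $3,500 = $351,143.
Defendant is the primary caregiver for a dependent (−$22,500 flat): $351,143 − $22,500 = $328,643.

$328,643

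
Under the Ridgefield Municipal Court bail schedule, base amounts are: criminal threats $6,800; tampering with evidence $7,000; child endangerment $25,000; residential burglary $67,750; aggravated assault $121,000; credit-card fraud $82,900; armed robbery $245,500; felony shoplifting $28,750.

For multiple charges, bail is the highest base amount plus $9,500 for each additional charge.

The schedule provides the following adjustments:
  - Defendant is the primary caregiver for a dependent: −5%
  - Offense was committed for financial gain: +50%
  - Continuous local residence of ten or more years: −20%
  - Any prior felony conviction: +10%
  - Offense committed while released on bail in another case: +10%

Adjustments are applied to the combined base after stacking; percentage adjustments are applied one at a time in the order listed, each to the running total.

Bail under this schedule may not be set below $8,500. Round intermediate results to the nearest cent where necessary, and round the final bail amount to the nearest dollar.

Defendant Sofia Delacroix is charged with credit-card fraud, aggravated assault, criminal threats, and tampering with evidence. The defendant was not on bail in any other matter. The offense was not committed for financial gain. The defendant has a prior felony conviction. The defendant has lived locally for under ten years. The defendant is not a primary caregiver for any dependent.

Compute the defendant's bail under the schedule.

$164,450

Base amounts from the schedule: credit-card fraud $82,900; aggravated assault $121,000; criminal threats $6,800; tampering with evidence $7,000.
Stacking rule: highest base plus $9,500 per additional charge. Highest is aggravated assault at $121,000; 3 additional charges → +$28,500. Combined base = $149,500.
Any prior felony conviction (+10%): $149,500 × 1.1 = $164,450.
$164,450 is at or above the $8,500 minimum.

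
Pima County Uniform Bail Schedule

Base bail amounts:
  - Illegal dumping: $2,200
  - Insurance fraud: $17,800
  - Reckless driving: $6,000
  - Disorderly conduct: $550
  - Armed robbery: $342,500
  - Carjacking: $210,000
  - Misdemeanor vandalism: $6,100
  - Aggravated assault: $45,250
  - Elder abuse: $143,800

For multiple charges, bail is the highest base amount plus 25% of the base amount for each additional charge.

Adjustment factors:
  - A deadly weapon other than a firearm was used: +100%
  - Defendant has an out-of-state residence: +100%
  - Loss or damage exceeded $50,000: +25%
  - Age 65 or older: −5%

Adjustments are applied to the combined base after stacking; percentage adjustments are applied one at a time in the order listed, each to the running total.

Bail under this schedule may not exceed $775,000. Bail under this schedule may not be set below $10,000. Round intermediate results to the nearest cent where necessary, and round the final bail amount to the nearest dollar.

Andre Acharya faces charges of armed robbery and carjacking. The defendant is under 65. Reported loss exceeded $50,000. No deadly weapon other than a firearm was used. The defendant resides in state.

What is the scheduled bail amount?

$493,750

Base amounts from the schedule: armed robbery $342,500; carjacking $210,000.
Stacking rule: highest base plus 25% of each additional charge. Highest is armed robbery at $342,500. Additional: $210,000 × 25% = $52,500. Combined base = $342,500 + $52,500 = $395,000.
Loss or damage exceeded $50,000 (+25%): $395,000 × 1.25 = $493,750.
$493,750 is within the $775,000 maximum.
$493,750 is at or above the $10,000 minimum.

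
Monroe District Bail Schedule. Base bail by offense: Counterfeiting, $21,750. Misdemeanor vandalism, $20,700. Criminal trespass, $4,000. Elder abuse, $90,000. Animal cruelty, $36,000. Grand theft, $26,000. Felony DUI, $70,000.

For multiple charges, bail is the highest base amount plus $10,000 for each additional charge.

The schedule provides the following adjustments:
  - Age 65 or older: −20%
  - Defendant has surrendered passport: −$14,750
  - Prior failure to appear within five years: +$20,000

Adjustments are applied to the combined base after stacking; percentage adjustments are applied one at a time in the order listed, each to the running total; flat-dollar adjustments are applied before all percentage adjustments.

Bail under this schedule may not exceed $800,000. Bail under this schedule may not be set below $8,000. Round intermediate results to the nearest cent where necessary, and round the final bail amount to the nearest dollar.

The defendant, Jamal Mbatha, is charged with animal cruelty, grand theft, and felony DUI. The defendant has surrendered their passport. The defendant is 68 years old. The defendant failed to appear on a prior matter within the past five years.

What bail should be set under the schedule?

Base amounts from the schedule: animal cruelty $36,000; grand theft $26,000; felony DUI $70,000.
Stacking rule: highest base plus $10,000 per additional charge. Highest is felony DUI at $70,000; 2 additional charges → +$20,000. Combined base = $90,000.
Defendant has surrendered passport (−$14,750 flat): $90,000 − $14,750 = $75,250.
Prior failure to appear within five years (+$20,000 flat): $75,250 + $20,000 = $95,250.
Age 65 or older (−20%): $95,250 × 0.8 = $76,200.
$76,200 is within the $800,000 maximum.
$76,200 is at or above the $8,000 minimum.

$76,200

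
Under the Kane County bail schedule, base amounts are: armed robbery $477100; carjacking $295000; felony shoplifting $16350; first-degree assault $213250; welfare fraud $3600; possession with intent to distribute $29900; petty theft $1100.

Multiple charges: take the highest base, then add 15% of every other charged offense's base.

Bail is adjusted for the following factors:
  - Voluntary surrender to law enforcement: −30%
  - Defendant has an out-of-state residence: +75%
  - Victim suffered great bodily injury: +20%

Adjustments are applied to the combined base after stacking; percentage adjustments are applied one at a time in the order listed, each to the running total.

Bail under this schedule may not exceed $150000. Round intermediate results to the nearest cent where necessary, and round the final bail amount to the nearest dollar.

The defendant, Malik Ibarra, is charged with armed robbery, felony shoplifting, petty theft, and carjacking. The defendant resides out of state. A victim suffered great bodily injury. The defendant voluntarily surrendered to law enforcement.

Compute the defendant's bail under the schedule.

$150000

Base amounts from the schedule: armed robbery $477100; felony shoplifting $16350; petty theft $1100; carjacking $295000.
Stacking rule: highest base plus 15% of each additional charge. Highest is armed robbery at $477100. Additional: $16350 × 15% = $2452.50; $1100 × 15% = $165; $295000 × 15% = $44250. Combined base = $477100 + $46867.50 = $523967.50.
Voluntary surrender to law enforcement (−30%): $523967.50 × 0.7 = $366777.25.
Defendant has an out-of-state residence (+75%): $366777.25 × 1.75 = $641860.19.
Victim suffered great bodily injury (+20%): $641860.19 × 1.2 = $770232.23.
Result $770232.23 exceeds the maximum of $150000; bail is capped at $150000.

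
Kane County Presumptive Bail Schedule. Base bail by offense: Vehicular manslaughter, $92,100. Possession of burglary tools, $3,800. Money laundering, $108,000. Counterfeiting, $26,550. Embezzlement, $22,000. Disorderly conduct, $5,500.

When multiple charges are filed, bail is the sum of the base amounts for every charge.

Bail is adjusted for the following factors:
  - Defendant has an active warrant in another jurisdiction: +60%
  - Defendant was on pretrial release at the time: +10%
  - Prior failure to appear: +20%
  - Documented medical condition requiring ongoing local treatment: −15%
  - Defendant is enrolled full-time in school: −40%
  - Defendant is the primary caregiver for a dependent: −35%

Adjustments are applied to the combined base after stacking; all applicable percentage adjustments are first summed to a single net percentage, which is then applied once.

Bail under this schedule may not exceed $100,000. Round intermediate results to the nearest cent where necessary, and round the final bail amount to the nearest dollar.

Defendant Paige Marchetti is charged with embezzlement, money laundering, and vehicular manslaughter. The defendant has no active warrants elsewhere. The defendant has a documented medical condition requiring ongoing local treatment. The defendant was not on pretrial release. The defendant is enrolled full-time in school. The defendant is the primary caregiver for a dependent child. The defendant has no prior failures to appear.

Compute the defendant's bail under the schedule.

$22,210

Base amounts from the schedule: embezzlement $22,000; money laundering $108,000; vehicular manslaughter $92,100.
Stacking rule: sum of all bases. $22,000 + $108,000 + $92,100 = $222,100.
Net percentage adjustment: −15% −40% −35% = −90%. $222,100 × 0.1 = $22,210.
$22,210 is within the $100,000 maximum.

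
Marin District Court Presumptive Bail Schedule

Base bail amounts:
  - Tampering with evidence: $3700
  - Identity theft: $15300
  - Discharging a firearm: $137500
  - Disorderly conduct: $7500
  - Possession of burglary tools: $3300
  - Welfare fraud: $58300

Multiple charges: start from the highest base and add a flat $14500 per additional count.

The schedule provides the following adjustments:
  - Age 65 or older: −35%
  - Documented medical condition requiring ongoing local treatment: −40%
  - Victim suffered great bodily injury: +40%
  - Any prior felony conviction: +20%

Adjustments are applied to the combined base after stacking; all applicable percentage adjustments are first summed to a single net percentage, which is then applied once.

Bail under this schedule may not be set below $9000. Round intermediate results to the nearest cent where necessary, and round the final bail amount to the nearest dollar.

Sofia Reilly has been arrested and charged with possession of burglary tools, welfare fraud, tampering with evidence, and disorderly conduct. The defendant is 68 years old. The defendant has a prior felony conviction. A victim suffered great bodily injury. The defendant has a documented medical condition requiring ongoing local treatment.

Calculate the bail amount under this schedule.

Base amounts from the schedule: possession of burglary tools $3300; welfare fraud $58300; tampering with evidence $3700; disorderly conduct $7500.
Stacking rule: highest base plus $14500 per additional charge. Highest is welfare fraud at $58300; 3 additional charges → +$43500. Combined base = $101800.
Net percentage adjustment: −35% −40% +40% +20% = −15%. $101800 × 0.85 = $86530.
$86530 is at or above the $9000 minimum.

$86530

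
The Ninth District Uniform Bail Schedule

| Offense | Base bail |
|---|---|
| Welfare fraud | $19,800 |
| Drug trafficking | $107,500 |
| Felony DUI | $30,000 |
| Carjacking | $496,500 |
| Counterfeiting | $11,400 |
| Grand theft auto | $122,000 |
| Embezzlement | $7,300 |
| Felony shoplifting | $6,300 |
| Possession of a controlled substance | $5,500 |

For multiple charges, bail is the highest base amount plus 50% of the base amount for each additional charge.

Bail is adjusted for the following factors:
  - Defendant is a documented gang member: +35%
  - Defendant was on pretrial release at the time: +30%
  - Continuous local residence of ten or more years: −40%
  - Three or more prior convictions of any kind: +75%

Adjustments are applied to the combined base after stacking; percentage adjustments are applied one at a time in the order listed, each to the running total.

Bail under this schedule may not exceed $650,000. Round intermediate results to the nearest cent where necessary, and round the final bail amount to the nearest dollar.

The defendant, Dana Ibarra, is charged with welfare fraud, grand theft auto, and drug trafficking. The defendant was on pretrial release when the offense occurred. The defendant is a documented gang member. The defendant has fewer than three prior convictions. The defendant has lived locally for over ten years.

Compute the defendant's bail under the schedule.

$195,489

Base amounts from the schedule: welfare fraud $19,800; grand theft auto $122,000; drug trafficking $107,500.
Stacking rule: highest base plus 50% of each additional charge. Highest is grand theft auto at $122,000. Additional: $19,800 × 50% = $9,900; $107,500 × 50% = $53,750. Combined base = $122,000 + $63,650 = $185,650.
Defendant is a documented gang member (+35%): $185,650 × 1.35 = $250,627.50.
Defendant was on pretrial release at the time (+30%): $250,627.50 × 1.3 = $325,815.75.
Continuous local residence of ten or more years (−40%): $325,815.75 × 0.6 = $195,489.45.
$195,489.45 is within the $650,000 maximum.
Rounded to the nearest dollar: $195,489.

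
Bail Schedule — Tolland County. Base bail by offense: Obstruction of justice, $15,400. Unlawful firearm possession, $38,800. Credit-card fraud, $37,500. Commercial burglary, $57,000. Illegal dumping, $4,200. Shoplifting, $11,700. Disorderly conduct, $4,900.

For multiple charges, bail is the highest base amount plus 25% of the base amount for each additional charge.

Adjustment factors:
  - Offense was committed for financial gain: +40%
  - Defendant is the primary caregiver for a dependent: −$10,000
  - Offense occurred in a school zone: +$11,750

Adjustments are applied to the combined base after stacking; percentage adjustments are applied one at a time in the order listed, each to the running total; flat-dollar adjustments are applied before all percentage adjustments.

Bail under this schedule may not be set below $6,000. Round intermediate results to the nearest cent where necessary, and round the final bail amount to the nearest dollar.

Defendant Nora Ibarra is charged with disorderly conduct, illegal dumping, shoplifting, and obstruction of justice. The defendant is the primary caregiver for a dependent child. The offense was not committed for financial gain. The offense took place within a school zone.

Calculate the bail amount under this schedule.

Base amounts from the schedule: disorderly conduct $4,900; illegal dumping $4,200; shoplifting $11,700; obstruction of justice $15,400.
Stacking rule: highest base plus 25% of each additional charge. Highest is obstruction of justice at $15,400. Additional: $4,900 × 25% = $1,225; $4,200 × 25% = $1,050; $11,700 × 25% = $2,925. Combined base = $15,400 + $5,200 = $20,600.
Defendant is the primary caregiver for a dependent (−$10,000 flat): $20,600 − $10,000 = $10,600.
Offense occurred in a school zone (+$11,750 flat): $10,600 + $11,750 = $22,350.
$22,350 is at or above the $6,000 minimum.

$22,350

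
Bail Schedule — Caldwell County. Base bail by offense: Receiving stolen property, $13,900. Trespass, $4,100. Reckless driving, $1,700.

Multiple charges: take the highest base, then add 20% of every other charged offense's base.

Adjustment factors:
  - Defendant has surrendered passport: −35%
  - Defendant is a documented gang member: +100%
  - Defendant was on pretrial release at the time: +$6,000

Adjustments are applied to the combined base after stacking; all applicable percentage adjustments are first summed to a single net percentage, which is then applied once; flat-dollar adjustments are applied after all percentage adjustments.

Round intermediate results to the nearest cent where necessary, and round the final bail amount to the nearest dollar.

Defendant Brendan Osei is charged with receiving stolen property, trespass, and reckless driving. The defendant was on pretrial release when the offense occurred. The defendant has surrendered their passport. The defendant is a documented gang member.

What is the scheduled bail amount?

$30,849

Base amounts from the schedule: receiving stolen property $13,900; trespass $4,100; reckless driving $1,700.
Stacking rule: highest base plus 20% of each additional charge. Highest is receiving stolen property at $13,900. Additional: $4,100 × 20% = $820; $1,700 × 20% = $340. Combined base = $13,900 + $1,160 = $15,060.
Net percentage adjustment: −35% +100% = +65%. $15,060 × 1.65 = $24,849.
Defendant was on pretrial release at the time (+$6,000 flat): $24,849 + $6,000 = $30,849.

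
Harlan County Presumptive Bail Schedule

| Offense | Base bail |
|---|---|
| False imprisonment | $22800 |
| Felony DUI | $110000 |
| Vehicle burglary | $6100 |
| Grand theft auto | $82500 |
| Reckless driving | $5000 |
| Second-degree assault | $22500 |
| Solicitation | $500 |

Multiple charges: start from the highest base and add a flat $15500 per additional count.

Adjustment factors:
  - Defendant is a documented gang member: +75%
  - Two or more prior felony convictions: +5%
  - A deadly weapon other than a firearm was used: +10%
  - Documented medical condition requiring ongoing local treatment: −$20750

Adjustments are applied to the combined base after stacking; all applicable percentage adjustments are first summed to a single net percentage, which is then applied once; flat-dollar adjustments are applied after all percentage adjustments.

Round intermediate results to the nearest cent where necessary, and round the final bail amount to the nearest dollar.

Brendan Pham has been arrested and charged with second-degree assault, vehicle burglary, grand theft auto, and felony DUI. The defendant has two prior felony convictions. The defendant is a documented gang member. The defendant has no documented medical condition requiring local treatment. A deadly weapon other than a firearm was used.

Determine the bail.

Base amounts from the schedule: second-degree assault $22500; vehicle burglary $6100; grand theft auto $82500; felony DUI $110000.
Stacking rule: highest base plus $15500 per additional charge. Highest is felony DUI at $110000; 3 additional charges → +$46500. Combined base = $156500.
Net percentage adjustment: +75% +5% +10% = +90%. $156500 × 1.9 = $297350.

$297350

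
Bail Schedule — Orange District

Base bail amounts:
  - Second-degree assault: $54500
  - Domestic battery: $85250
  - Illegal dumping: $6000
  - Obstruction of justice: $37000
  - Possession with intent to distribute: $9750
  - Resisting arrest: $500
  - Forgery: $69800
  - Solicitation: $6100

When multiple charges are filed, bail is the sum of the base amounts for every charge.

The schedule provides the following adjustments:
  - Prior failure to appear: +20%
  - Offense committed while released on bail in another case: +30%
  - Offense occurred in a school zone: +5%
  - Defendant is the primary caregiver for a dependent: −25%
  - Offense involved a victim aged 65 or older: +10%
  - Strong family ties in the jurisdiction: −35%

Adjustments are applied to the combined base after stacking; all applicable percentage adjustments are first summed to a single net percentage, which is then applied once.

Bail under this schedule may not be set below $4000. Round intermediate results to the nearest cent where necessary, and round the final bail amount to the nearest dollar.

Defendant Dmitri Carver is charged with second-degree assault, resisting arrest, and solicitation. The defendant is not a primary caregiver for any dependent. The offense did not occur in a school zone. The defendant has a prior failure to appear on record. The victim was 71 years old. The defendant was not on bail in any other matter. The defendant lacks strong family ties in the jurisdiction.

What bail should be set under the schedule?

Base amounts from the schedule: second-degree assault $54500; resisting arrest $500; solicitation $6100.
Stacking rule: sum of all bases. $54500 + $500 + $6100 = $61100.
Net percentage adjustment: +20% +10% = +30%. $61100 × 1.3 = $79430.
$79430 is at or above the $4000 minimum.

$79430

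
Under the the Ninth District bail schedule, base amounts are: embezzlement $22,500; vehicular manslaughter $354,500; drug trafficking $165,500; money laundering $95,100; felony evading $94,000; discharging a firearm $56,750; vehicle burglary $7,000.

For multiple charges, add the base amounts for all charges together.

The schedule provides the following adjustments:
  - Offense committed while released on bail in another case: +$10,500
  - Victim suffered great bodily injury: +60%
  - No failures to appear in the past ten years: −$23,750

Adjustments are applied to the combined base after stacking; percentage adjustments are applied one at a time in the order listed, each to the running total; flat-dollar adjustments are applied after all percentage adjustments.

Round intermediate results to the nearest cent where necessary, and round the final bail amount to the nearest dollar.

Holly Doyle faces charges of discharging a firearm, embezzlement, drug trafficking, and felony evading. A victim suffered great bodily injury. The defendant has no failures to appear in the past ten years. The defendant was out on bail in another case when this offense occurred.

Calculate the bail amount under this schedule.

Base amounts from the schedule: discharging a firearm $56,750; embezzlement $22,500; drug trafficking $165,500; felony evading $94,000.
Stacking rule: sum of all bases. $56,750 + $22,500 + $165,500 + $94,000 = $338,750.
Victim suffered great bodily injury (+60%): $338,750 × 1.6 = $542,000.
Offense committed while released on bail in another case (+$10,500 flat): $542,000 + $10,500 = $552,500.
No failures to appear in the past ten years (−$23,750 flat): $552,500 − $23,750 = $528,750.

$528,750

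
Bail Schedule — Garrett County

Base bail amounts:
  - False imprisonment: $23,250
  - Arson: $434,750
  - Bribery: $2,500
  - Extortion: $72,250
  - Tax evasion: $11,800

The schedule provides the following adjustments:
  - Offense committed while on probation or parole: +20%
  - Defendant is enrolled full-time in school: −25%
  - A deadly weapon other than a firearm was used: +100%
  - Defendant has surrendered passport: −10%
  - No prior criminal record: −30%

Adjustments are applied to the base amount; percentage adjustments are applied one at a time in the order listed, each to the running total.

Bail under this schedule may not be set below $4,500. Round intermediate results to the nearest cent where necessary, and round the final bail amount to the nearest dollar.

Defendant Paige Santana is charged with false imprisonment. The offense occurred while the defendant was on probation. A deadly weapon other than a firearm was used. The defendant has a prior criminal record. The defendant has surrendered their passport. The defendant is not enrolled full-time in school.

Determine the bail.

$50,220

Base amounts from the schedule: false imprisonment $23,250.
Single charge. Combined base = $23,250.
Offense committed while on probation or parole (+20%): $23,250 × 1.2 = $27,900.
A deadly weapon other than a firearm was used (+100%): $27,900 × 2 = $55,800.
Defendant has surrendered passport (−10%): $55,800 × 0.9 = $50,220.
$50,220 is at or above the $4,500 minimum.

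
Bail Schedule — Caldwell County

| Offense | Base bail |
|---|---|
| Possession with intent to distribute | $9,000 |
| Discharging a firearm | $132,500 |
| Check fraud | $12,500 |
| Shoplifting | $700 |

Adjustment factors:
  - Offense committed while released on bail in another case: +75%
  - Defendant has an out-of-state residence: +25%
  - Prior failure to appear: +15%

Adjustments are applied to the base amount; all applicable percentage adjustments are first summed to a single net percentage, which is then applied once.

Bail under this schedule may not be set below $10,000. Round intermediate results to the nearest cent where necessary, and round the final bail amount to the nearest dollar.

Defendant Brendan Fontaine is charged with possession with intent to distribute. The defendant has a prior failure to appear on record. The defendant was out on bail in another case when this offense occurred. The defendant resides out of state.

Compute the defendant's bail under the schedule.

$19,350

Base amounts from the schedule: possession with intent to distribute $9,000.
Single charge. Combined base = $9,000.
Net percentage adjustment: +75% +25% +15% = +115%. $9,000 × 2.15 = $19,350.
$19,350 is at or above the $10,000 minimum.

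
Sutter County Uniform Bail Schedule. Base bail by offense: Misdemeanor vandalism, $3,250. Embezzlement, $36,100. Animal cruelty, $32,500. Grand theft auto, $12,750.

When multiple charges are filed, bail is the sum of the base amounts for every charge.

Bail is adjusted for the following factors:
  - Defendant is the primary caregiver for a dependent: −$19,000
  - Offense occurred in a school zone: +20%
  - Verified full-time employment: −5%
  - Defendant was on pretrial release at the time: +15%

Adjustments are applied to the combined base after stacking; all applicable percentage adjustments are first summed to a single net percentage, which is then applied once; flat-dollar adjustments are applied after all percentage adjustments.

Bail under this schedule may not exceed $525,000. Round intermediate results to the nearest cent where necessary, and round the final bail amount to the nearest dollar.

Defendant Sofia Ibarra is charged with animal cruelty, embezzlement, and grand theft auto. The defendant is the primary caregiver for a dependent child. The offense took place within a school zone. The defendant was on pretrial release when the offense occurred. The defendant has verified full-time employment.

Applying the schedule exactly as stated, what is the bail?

Base amounts from the schedule: animal cruelty $32,500; embezzlement $36,100; grand theft auto $12,750.
Stacking rule: sum of all bases. $32,500 + $36,100 + $12,750 = $81,350.
Net percentage adjustment: +20% −5% +15% = +30%. $81,350 × 1.3 = $105,755.
Defendant is the primary caregiver for a dependent (−$19,000 flat): $105,755 − $19,000 = $86,755.
$86,755 is within the $525,000 maximum.

$86,755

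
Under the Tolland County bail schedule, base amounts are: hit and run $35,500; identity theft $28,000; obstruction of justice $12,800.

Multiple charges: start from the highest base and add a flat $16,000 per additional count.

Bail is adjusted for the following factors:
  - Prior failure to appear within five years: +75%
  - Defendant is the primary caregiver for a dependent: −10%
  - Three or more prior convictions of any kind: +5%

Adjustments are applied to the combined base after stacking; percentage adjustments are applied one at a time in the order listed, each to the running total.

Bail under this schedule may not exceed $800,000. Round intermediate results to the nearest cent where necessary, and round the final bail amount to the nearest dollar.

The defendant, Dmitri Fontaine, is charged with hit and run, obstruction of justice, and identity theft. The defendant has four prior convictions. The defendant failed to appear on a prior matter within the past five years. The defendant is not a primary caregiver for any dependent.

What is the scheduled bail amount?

$124,031

Base amounts from the schedule: hit and run $35,500; obstruction of justice $12,800; identity theft $28,000.
Stacking rule: highest base plus $16,000 per additional charge. Highest is hit and run at $35,500; 2 additional charges → +$32,000. Combined base = $67,500.
Prior failure to appear within five years (+75%): $67,500 × 1.75 = $118,125.
Three or more prior convictions of any kind (+5%): $118,125 × 1.05 = $124,031.25.
$124,031.25 is within the $800,000 maximum.
Rounded to the nearest dollar: $124,031.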